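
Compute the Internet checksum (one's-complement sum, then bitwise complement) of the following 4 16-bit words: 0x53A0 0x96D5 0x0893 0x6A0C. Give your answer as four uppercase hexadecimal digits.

A2EA

One's-complement addition (fold any carry out of bit 15 back into bit 0):
  0x53A0 + 0x96D5 = 0x0EA75
  0xEA75 + 0x0893 = 0x0F308
  0xF308 + 0x6A0C = 0x15D14 → wrap carry → 0x5D15
One's-complement sum = 0x5D15.
Checksum = ~0x5D15 & 0xFFFF = 0xA2EA.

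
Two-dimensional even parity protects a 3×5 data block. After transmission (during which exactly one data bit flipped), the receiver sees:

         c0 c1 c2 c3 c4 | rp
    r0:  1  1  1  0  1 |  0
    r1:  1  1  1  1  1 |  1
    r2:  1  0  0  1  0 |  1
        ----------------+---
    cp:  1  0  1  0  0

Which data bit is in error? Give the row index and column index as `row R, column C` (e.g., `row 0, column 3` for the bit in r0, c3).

row 2, column 2

Recompute each row's even parity and compare to rp:
  r0: data parity 0, sent rp 0 → ok
  r1: data parity 1, sent rp 1 → ok
  r2: data parity 0, sent rp 1 → mismatch
Recompute each column's even parity and compare to cp:
  c0: data parity 1, sent cp 1 → ok
  c1: data parity 0, sent cp 0 → ok
  c2: data parity 0, sent cp 1 → mismatch
  c3: data parity 0, sent cp 0 → ok
  c4: data parity 0, sent cp 0 → ok
Exactly one row (r2) and one column (c2) fail → the flipped bit is at their intersection.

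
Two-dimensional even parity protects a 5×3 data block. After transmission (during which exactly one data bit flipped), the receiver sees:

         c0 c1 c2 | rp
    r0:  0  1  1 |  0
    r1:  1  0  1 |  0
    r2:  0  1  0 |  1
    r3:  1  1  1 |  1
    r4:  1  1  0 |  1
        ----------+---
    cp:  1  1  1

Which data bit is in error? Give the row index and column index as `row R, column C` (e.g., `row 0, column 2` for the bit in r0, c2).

Recompute each row's even parity and compare to rp:
  r0: data parity 0, sent rp 0 → ok
  r1: data parity 0, sent rp 0 → ok
  r2: data parity 1, sent rp 1 → ok
  r3: data parity 1, sent rp 1 → ok
  r4: data parity 0, sent rp 1 → mismatch
Recompute each column's even parity and compare to cp:
  c0: data parity 1, sent cp 1 → ok
  c1: data parity 0, sent cp 1 → mismatch
  c2: data parity 1, sent cp 1 → ok
Exactly one row (r4) and one column (c1) fail → the flipped bit is at their intersection.

row 4, column 1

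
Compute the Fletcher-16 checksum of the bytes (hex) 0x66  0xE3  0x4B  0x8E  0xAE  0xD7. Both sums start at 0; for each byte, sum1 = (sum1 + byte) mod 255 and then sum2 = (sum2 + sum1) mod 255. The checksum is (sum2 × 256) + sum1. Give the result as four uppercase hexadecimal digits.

Running sums (mod 255):
  after byte 0 (0x66): sum1=102, sum2=102
  after byte 1 (0xE3): sum1=74, sum2=176
  after byte 2 (0x4B): sum1=149, sum2=70
  after byte 3 (0x8E): sum1=36, sum2=106
  after byte 4 (0xAE): sum1=210, sum2=61
  after byte 5 (0xD7): sum1=170, sum2=231
Checksum = sum2·256 + sum1 = 231·256 + 170 = 59306 = 0xE7AA.

E7AA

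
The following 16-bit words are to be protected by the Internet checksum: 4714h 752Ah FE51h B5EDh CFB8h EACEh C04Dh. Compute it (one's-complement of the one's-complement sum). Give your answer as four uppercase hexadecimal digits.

14AC

One's-complement addition (fold any carry out of bit 15 back into bit 0):
  0x4714 + 0x752A = 0x0BC3E
  0xBC3E + 0xFE51 = 0x1BA8F → wrap carry → 0xBA90
  0xBA90 + 0xB5ED = 0x1707D → wrap carry → 0x707E
  0x707E + 0xCFB8 = 0x14036 → wrap carry → 0x4037
  0x4037 + 0xEACE = 0x12B05 → wrap carry → 0x2B06
  0x2B06 + 0xC04D = 0x0EB53
One's-complement sum = 0xEB53.
Checksum = ~0xEB53 & 0xFFFF = 0x14AC.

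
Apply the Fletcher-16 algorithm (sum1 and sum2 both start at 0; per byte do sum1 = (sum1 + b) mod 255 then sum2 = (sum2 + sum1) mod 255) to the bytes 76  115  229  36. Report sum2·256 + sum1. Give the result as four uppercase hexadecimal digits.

Running sums (mod 255):
  after byte 0 (76): sum1=76, sum2=76
  after byte 1 (115): sum1=191, sum2=12
  after byte 2 (229): sum1=165, sum2=177
  after byte 3 (36): sum1=201, sum2=123
Checksum = sum2·256 + sum1 = 123·256 + 201 = 31689 = 0x7BC9.

7BC9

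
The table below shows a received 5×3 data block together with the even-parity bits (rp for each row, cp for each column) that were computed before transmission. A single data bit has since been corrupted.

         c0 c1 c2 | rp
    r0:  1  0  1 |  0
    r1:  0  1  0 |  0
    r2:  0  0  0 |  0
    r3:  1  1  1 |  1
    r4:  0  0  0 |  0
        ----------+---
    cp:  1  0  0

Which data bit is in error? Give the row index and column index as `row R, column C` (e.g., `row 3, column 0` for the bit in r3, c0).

row 1, column 0

Recompute each row's even parity and compare to rp:
  r0: data parity 0, sent rp 0 → ok
  r1: data parity 1, sent rp 0 → mismatch
  r2: data parity 0, sent rp 0 → ok
  r3: data parity 1, sent rp 1 → ok
  r4: data parity 0, sent rp 0 → ok
Recompute each column's even parity and compare to cp:
  c0: data parity 0, sent cp 1 → mismatch
  c1: data parity 0, sent cp 0 → ok
  c2: data parity 0, sent cp 0 → ok
Exactly one row (r1) and one column (c0) fail → the flipped bit is at their intersection.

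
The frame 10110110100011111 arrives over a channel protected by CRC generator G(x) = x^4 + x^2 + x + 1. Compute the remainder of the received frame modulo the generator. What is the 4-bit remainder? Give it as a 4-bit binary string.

Modulo-2 division of 10110110100011111 by 10111:
  pos 0: 10110 XOR 10111 = 00001
  pos 4: 11101 XOR 10111 = 01010
  pos 5: 10100 XOR 10111 = 00011
  pos 8: 11001 XOR 10111 = 01110
  pos 9: 11101 XOR 10111 = 01010
  pos 10: 10101 XOR 10111 = 00010
Remainder = 1011 (nonzero — an error is detected).

1011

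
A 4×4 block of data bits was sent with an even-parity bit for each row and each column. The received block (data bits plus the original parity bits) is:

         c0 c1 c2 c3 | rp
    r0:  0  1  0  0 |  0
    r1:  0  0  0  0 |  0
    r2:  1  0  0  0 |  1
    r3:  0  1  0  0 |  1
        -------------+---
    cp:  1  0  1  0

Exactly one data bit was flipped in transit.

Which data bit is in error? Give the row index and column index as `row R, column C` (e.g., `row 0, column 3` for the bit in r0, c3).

row 0, column 2

Recompute each row's even parity and compare to rp:
  r0: data parity 1, sent rp 0 → mismatch
  r1: data parity 0, sent rp 0 → ok
  r2: data parity 1, sent rp 1 → ok
  r3: data parity 1, sent rp 1 → ok
Recompute each column's even parity and compare to cp:
  c0: data parity 1, sent cp 1 → ok
  c1: data parity 0, sent cp 0 → ok
  c2: data parity 0, sent cp 1 → mismatch
  c3: data parity 0, sent cp 0 → ok
Exactly one row (r0) and one column (c2) fail → the flipped bit is at their intersection.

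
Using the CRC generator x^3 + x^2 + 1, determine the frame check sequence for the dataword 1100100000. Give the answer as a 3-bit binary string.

110

Append 3 zeros: 1100100000000. Divide by 1101 (XOR where the leading bit is 1):
  pos 0: 1100 XOR 1101 = 0001
  pos 3: 1100 XOR 1101 = 0001
  pos 6: 1000 XOR 1101 = 0101
  pos 7: 1010 XOR 1101 = 0111
  pos 8: 1110 XOR 1101 = 0011
Remainder (last 3 bits) = 110. This is the CRC / FCS.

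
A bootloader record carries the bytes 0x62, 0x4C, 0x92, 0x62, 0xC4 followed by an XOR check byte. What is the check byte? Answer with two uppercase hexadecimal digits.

1A

XOR the bytes together:
  start with 0x62
  0x62 ⊕ 0x4C = 0x2E
  0x2E ⊕ 0x92 = 0xBC
  0xBC ⊕ 0x62 = 0xDE
  0xDE ⊕ 0xC4 = 0x1A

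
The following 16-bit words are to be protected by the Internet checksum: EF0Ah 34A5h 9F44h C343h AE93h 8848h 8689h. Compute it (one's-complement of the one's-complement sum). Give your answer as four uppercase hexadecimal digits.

BC61

One's-complement addition (fold any carry out of bit 15 back into bit 0):
  0xEF0A + 0x34A5 = 0x123AF → wrap carry → 0x23B0
  0x23B0 + 0x9F44 = 0x0C2F4
  0xC2F4 + 0xC343 = 0x18637 → wrap carry → 0x8638
  0x8638 + 0xAE93 = 0x134CB → wrap carry → 0x34CC
  0x34CC + 0x8848 = 0x0BD14
  0xBD14 + 0x8689 = 0x1439D → wrap carry → 0x439E
One's-complement sum = 0x439E.
Checksum = ~0x439E & 0xFFFF = 0xBC61.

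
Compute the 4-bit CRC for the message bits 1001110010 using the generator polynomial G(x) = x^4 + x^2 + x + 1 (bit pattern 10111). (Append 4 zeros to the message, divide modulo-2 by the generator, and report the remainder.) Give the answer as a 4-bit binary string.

1011

Append 4 zeros: 10011100100000. Divide by 10111 (XOR where the leading bit is 1):
  pos 0: 10011 XOR 10111 = 00100
  pos 2: 10010 XOR 10111 = 00101
  pos 4: 10101 XOR 10111 = 00010
  pos 7: 10000 XOR 10111 = 00111
  pos 9: 11100 XOR 10111 = 01011
Remainder (last 4 bits) = 1011. This is the CRC / FCS.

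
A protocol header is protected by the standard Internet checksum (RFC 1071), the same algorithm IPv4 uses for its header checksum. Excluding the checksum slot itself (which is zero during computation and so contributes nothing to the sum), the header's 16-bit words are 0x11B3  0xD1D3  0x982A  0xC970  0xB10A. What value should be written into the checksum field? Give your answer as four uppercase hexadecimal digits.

09D3

One's-complement addition (fold any carry out of bit 15 back into bit 0):
  0x11B3 + 0xD1D3 = 0x0E386
  0xE386 + 0x982A = 0x17BB0 → wrap carry → 0x7BB1
  0x7BB1 + 0xC970 = 0x14521 → wrap carry → 0x4522
  0x4522 + 0xB10A = 0x0F62C
One's-complement sum = 0xF62C.
Checksum = ~0xF62C & 0xFFFF = 0x09D3.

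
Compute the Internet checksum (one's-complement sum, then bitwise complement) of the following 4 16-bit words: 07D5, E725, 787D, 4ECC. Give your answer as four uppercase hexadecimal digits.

49BB

One's-complement addition (fold any carry out of bit 15 back into bit 0):
  0x07D5 + 0xE725 = 0x0EEFA
  0xEEFA + 0x787D = 0x16777 → wrap carry → 0x6778
  0x6778 + 0x4ECC = 0x0B644
One's-complement sum = 0xB644.
Checksum = ~0xB644 & 0xFFFF = 0x49BB.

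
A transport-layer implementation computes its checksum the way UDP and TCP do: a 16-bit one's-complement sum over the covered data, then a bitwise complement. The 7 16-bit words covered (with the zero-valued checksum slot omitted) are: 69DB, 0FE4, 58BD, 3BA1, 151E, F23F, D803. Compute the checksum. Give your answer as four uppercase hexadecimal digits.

One's-complement addition (fold any carry out of bit 15 back into bit 0):
  0x69DB + 0x0FE4 = 0x079BF
  0x79BF + 0x58BD = 0x0D27C
  0xD27C + 0x3BA1 = 0x10E1D → wrap carry → 0x0E1E
  0x0E1E + 0x151E = 0x0233C
  0x233C + 0xF23F = 0x1157B → wrap carry → 0x157C
  0x157C + 0xD803 = 0x0ED7F
One's-complement sum = 0xED7F.
Checksum = ~0xED7F & 0xFFFF = 0x1280.

1280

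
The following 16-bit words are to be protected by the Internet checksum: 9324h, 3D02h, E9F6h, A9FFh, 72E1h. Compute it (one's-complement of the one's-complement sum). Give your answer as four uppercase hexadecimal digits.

2901

One's-complement addition (fold any carry out of bit 15 back into bit 0):
  0x9324 + 0x3D02 = 0x0D026
  0xD026 + 0xE9F6 = 0x1BA1C → wrap carry → 0xBA1D
  0xBA1D + 0xA9FF = 0x1641C → wrap carry → 0x641D
  0x641D + 0x72E1 = 0x0D6FE
One's-complement sum = 0xD6FE.
Checksum = ~0xD6FE & 0xFFFF = 0x2901.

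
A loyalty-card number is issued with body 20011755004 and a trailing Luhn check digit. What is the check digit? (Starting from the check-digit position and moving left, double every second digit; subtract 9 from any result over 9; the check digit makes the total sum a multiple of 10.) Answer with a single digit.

2

Partial digits right→left: 4 0 0 5 5 7 1 1 0 0 2
Double every second digit counting from the check-digit position (so the 1st, 3rd, 5th, ... of the partial from the right).
  doubled (with −9 where >9): 8 0 1 2 0 4 → sum 15
  kept as-is: 0 5 7 1 0 → sum 13
Total = 15 + 13 = 28.
Check digit = (10 − (28 mod 10)) mod 10 = 2.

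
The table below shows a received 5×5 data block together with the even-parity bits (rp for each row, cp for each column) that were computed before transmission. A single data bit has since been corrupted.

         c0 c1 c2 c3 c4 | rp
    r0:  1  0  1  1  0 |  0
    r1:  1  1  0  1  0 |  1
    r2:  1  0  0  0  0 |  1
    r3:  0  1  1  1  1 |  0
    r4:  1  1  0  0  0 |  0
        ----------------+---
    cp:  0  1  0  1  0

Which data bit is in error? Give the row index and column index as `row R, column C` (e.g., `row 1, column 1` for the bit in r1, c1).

Recompute each row's even parity and compare to rp:
  r0: data parity 1, sent rp 0 → mismatch
  r1: data parity 1, sent rp 1 → ok
  r2: data parity 1, sent rp 1 → ok
  r3: data parity 0, sent rp 0 → ok
  r4: data parity 0, sent rp 0 → ok
Recompute each column's even parity and compare to cp:
  c0: data parity 0, sent cp 0 → ok
  c1: data parity 1, sent cp 1 → ok
  c2: data parity 0, sent cp 0 → ok
  c3: data parity 1, sent cp 1 → ok
  c4: data parity 1, sent cp 0 → mismatch
Exactly one row (r0) and one column (c4) fail → the flipped bit is at their intersection.

row 0, column 4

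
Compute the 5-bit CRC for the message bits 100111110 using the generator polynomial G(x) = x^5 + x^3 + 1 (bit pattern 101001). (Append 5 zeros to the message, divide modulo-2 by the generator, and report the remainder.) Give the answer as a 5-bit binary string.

Append 5 zeros: 10011111000000. Divide by 101001 (XOR where the leading bit is 1):
  pos 0: 100111 XOR 101001 = 001110
  pos 2: 111011 XOR 101001 = 010010
  pos 3: 100100 XOR 101001 = 001101
  pos 5: 110100 XOR 101001 = 011101
  pos 6: 111010 XOR 101001 = 010011
  pos 7: 100110 XOR 101001 = 001111
Remainder (last 5 bits) = 11110. This is the CRC / FCS.

11110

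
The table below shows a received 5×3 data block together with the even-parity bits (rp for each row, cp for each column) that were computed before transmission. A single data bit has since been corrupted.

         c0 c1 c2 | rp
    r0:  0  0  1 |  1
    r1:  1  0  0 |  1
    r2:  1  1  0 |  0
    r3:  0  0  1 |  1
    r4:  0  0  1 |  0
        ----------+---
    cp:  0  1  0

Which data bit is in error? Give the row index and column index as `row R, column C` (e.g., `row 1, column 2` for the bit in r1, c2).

Recompute each row's even parity and compare to rp:
  r0: data parity 1, sent rp 1 → ok
  r1: data parity 1, sent rp 1 → ok
  r2: data parity 0, sent rp 0 → ok
  r3: data parity 1, sent rp 1 → ok
  r4: data parity 1, sent rp 0 → mismatch
Recompute each column's even parity and compare to cp:
  c0: data parity 0, sent cp 0 → ok
  c1: data parity 1, sent cp 1 → ok
  c2: data parity 1, sent cp 0 → mismatch
Exactly one row (r4) and one column (c2) fail → the flipped bit is at their intersection.

row 4, column 2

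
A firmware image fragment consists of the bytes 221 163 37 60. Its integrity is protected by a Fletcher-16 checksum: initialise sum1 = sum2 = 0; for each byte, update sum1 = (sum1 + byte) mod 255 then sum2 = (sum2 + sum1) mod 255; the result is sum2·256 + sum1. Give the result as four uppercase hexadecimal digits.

Running sums (mod 255):
  after byte 0 (221): sum1=221, sum2=221
  after byte 1 (163): sum1=129, sum2=95
  after byte 2 (37): sum1=166, sum2=6
  after byte 3 (60): sum1=226, sum2=232
Checksum = sum2·256 + sum1 = 232·256 + 226 = 59618 = 0xE8E2.

E8E2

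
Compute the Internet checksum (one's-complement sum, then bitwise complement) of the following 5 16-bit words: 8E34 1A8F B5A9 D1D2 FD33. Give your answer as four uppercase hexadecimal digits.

One's-complement addition (fold any carry out of bit 15 back into bit 0):
  0x8E34 + 0x1A8F = 0x0A8C3
  0xA8C3 + 0xB5A9 = 0x15E6C → wrap carry → 0x5E6D
  0x5E6D + 0xD1D2 = 0x1303F → wrap carry → 0x3040
  0x3040 + 0xFD33 = 0x12D73 → wrap carry → 0x2D74
One's-complement sum = 0x2D74.
Checksum = ~0x2D74 & 0xFFFF = 0xD28B.

D28B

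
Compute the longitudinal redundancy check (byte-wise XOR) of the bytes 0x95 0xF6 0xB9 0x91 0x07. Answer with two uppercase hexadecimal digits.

4C

XOR the bytes together:
  start with 0x95
  0x95 ⊕ 0xF6 = 0x63
  0x63 ⊕ 0xB9 = 0xDA
  0xDA ⊕ 0x91 = 0x4B
  0x4B ⊕ 0x07 = 0x4C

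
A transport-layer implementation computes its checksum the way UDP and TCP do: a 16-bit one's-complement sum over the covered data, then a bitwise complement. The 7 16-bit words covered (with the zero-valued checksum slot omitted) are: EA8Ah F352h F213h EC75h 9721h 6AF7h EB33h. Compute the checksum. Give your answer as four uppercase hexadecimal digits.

564B

One's-complement addition (fold any carry out of bit 15 back into bit 0):
  0xEA8A + 0xF352 = 0x1DDDC → wrap carry → 0xDDDD
  0xDDDD + 0xF213 = 0x1CFF0 → wrap carry → 0xCFF1
  0xCFF1 + 0xEC75 = 0x1BC66 → wrap carry → 0xBC67
  0xBC67 + 0x9721 = 0x15388 → wrap carry → 0x5389
  0x5389 + 0x6AF7 = 0x0BE80
  0xBE80 + 0xEB33 = 0x1A9B3 → wrap carry → 0xA9B4
One's-complement sum = 0xA9B4.
Checksum = ~0xA9B4 & 0xFFFF = 0x564B.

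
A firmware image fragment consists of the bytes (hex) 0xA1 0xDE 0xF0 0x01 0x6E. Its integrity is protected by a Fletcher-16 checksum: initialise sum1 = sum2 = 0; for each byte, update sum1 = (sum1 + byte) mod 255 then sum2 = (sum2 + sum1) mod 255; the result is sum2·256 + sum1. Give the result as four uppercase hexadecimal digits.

E6E0

Running sums (mod 255):
  after byte 0 (0xA1): sum1=161, sum2=161
  after byte 1 (0xDE): sum1=128, sum2=34
  after byte 2 (0xF0): sum1=113, sum2=147
  after byte 3 (0x01): sum1=114, sum2=6
  after byte 4 (0x6E): sum1=224, sum2=230
Checksum = sum2·256 + sum1 = 230·256 + 224 = 59104 = 0xE6E0.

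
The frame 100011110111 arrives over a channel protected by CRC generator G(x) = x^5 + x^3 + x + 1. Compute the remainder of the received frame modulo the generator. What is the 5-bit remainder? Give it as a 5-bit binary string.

00000

Modulo-2 division of 100011110111 by 101011:
  pos 0: 100011 XOR 101011 = 001000
  pos 2: 100011 XOR 101011 = 001000
  pos 4: 100001 XOR 101011 = 001010
  pos 6: 101011 XOR 101011 = 000000
Remainder = 00000 (zero — the frame passes the CRC check).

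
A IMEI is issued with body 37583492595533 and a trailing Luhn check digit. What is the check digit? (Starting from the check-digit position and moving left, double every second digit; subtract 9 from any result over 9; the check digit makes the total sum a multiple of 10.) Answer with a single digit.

7

Partial digits right→left: 3 3 5 5 9 5 2 9 4 3 8 5 7 3
Double every second digit counting from the check-digit position (so the 1st, 3rd, 5th, ... of the partial from the right).
  doubled (with −9 where >9): 6 1 9 4 8 7 5 → sum 40
  kept as-is: 3 5 5 9 3 5 3 → sum 33
Total = 40 + 33 = 73.
Check digit = (10 − (73 mod 10)) mod 10 = 7.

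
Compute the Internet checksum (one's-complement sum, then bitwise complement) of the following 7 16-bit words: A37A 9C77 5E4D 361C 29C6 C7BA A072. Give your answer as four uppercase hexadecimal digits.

99B0

One's-complement addition (fold any carry out of bit 15 back into bit 0):
  0xA37A + 0x9C77 = 0x13FF1 → wrap carry → 0x3FF2
  0x3FF2 + 0x5E4D = 0x09E3F
  0x9E3F + 0x361C = 0x0D45B
  0xD45B + 0x29C6 = 0x0FE21
  0xFE21 + 0xC7BA = 0x1C5DB → wrap carry → 0xC5DC
  0xC5DC + 0xA072 = 0x1664E → wrap carry → 0x664F
One's-complement sum = 0x664F.
Checksum = ~0x664F & 0xFFFF = 0x99B0.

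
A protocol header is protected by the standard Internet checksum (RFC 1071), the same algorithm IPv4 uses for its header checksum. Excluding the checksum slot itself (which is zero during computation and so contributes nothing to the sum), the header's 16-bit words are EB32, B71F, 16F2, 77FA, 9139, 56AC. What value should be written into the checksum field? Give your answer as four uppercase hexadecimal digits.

E6DA

One's-complement addition (fold any carry out of bit 15 back into bit 0):
  0xEB32 + 0xB71F = 0x1A251 → wrap carry → 0xA252
  0xA252 + 0x16F2 = 0x0B944
  0xB944 + 0x77FA = 0x1313E → wrap carry → 0x313F
  0x313F + 0x9139 = 0x0C278
  0xC278 + 0x56AC = 0x11924 → wrap carry → 0x1925
One's-complement sum = 0x1925.
Checksum = ~0x1925 & 0xFFFF = 0xE6DA.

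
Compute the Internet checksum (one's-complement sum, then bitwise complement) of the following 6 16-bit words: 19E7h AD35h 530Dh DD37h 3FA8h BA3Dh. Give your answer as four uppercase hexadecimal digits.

0EB8

One's-complement addition (fold any carry out of bit 15 back into bit 0):
  0x19E7 + 0xAD35 = 0x0C71C
  0xC71C + 0x530D = 0x11A29 → wrap carry → 0x1A2A
  0x1A2A + 0xDD37 = 0x0F761
  0xF761 + 0x3FA8 = 0x13709 → wrap carry → 0x370A
  0x370A + 0xBA3D = 0x0F147
One's-complement sum = 0xF147.
Checksum = ~0xF147 & 0xFFFF = 0x0EB8.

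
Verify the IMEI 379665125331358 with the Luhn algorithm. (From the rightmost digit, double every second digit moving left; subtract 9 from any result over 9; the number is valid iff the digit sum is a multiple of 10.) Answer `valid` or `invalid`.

valid

From the right, keep odd positions and double even positions (subtract 9 from any doubled value over 9):
  doubled (positions 2,4,...): 1 2 6 4 1 3 5 → sum 22
  kept (positions 1,3,...): 8 3 3 5 1 6 9 3 → sum 38
Total = 60.
60 mod 10 = 0, so the number is valid.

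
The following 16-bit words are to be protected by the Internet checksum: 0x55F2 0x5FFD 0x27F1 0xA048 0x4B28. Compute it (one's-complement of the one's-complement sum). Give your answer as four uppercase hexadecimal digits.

One's-complement addition (fold any carry out of bit 15 back into bit 0):
  0x55F2 + 0x5FFD = 0x0B5EF
  0xB5EF + 0x27F1 = 0x0DDE0
  0xDDE0 + 0xA048 = 0x17E28 → wrap carry → 0x7E29
  0x7E29 + 0x4B28 = 0x0C951
One's-complement sum = 0xC951.
Checksum = ~0xC951 & 0xFFFF = 0x36AE.

36AE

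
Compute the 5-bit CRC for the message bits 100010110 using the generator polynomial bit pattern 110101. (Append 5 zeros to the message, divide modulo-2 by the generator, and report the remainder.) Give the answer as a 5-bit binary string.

Append 5 zeros: 10001011000000. Divide by 110101 (XOR where the leading bit is 1):
  pos 0: 100010 XOR 110101 = 010111
  pos 1: 101111 XOR 110101 = 011010
  pos 2: 110101 XOR 110101 = 000000
Remainder (last 5 bits) = 00000. This is the CRC / FCS.

00000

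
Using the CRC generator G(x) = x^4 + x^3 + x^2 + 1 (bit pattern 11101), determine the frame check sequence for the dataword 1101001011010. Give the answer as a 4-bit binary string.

0100

Append 4 zeros: 11010010110100000. Divide by 11101 (XOR where the leading bit is 1):
  pos 0: 11010 XOR 11101 = 00111
  pos 2: 11101 XOR 11101 = 00000
  pos 8: 11010 XOR 11101 = 00111
  pos 10: 11100 XOR 11101 = 00001
Remainder (last 4 bits) = 0100. This is the CRC / FCS.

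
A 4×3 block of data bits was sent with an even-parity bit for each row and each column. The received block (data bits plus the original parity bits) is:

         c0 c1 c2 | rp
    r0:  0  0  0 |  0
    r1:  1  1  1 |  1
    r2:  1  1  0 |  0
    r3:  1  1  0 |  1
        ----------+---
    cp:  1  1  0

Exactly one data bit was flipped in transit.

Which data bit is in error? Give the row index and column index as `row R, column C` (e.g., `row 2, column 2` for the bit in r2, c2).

Recompute each row's even parity and compare to rp:
  r0: data parity 0, sent rp 0 → ok
  r1: data parity 1, sent rp 1 → ok
  r2: data parity 0, sent rp 0 → ok
  r3: data parity 0, sent rp 1 → mismatch
Recompute each column's even parity and compare to cp:
  c0: data parity 1, sent cp 1 → ok
  c1: data parity 1, sent cp 1 → ok
  c2: data parity 1, sent cp 0 → mismatch
Exactly one row (r3) and one column (c2) fail → the flipped bit is at their intersection.

row 3, column 2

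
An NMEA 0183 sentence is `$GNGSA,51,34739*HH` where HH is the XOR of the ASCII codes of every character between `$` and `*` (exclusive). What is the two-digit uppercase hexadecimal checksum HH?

XOR the ASCII codes of the payload characters:
  'G' = 0x47 → acc = 0x47
  'N' = 0x4E → acc = 0x09
  'G' = 0x47 → acc = 0x4E
  'S' = 0x53 → acc = 0x1D
  'A' = 0x41 → acc = 0x5C
  ',' = 0x2C → acc = 0x70
  '5' = 0x35 → acc = 0x45
  '1' = 0x31 → acc = 0x74
  ',' = 0x2C → acc = 0x58
  '3' = 0x33 → acc = 0x6B
  '4' = 0x34 → acc = 0x5F
  '7' = 0x37 → acc = 0x68
  '3' = 0x33 → acc = 0x5B
  '9' = 0x39 → acc = 0x62
Checksum = 0x62.

62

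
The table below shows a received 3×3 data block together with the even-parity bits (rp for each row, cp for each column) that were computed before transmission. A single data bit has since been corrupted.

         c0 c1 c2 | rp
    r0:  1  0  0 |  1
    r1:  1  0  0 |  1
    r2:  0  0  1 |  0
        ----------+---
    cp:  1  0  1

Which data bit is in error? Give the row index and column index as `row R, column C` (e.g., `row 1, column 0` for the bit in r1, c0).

Recompute each row's even parity and compare to rp:
  r0: data parity 1, sent rp 1 → ok
  r1: data parity 1, sent rp 1 → ok
  r2: data parity 1, sent rp 0 → mismatch
Recompute each column's even parity and compare to cp:
  c0: data parity 0, sent cp 1 → mismatch
  c1: data parity 0, sent cp 0 → ok
  c2: data parity 1, sent cp 1 → ok
Exactly one row (r2) and one column (c0) fail → the flipped bit is at their intersection.

row 2, column 0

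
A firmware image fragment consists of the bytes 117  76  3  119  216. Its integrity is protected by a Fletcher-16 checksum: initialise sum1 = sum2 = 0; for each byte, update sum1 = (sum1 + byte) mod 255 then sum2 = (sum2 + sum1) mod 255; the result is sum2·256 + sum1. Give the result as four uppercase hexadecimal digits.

4D15

Running sums (mod 255):
  after byte 0 (117): sum1=117, sum2=117
  after byte 1 (76): sum1=193, sum2=55
  after byte 2 (3): sum1=196, sum2=251
  after byte 3 (119): sum1=60, sum2=56
  after byte 4 (216): sum1=21, sum2=77
Checksum = sum2·256 + sum1 = 77·256 + 21 = 19733 = 0x4D15.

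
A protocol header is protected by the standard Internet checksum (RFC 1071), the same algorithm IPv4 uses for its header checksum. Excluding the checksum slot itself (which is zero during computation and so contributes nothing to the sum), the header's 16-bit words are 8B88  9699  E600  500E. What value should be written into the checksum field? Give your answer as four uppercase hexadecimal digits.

One's-complement addition (fold any carry out of bit 15 back into bit 0):
  0x8B88 + 0x9699 = 0x12221 → wrap carry → 0x2222
  0x2222 + 0xE600 = 0x10822 → wrap carry → 0x0823
  0x0823 + 0x500E = 0x05831
One's-complement sum = 0x5831.
Checksum = ~0x5831 & 0xFFFF = 0xA7CE.

A7CE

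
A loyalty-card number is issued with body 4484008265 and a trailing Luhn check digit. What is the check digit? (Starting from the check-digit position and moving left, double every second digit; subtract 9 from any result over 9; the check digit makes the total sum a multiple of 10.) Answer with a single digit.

3

Partial digits right→left: 5 6 2 8 0 0 4 8 4 4
Double every second digit counting from the check-digit position (so the 1st, 3rd, 5th, ... of the partial from the right).
  doubled (with −9 where >9): 1 4 0 8 8 → sum 21
  kept as-is: 6 8 0 8 4 → sum 26
Total = 21 + 26 = 47.
Check digit = (10 − (47 mod 10)) mod 10 = 3.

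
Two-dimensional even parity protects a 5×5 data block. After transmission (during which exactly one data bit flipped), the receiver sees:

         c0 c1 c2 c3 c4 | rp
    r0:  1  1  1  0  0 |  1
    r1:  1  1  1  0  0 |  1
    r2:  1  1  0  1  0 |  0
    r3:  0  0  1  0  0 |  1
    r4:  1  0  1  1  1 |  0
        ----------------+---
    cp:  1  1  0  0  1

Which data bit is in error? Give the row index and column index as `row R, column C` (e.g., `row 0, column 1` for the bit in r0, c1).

row 2, column 0

Recompute each row's even parity and compare to rp:
  r0: data parity 1, sent rp 1 → ok
  r1: data parity 1, sent rp 1 → ok
  r2: data parity 1, sent rp 0 → mismatch
  r3: data parity 1, sent rp 1 → ok
  r4: data parity 0, sent rp 0 → ok
Recompute each column's even parity and compare to cp:
  c0: data parity 0, sent cp 1 → mismatch
  c1: data parity 1, sent cp 1 → ok
  c2: data parity 0, sent cp 0 → ok
  c3: data parity 0, sent cp 0 → ok
  c4: data parity 1, sent cp 1 → ok
Exactly one row (r2) and one column (c0) fail → the flipped bit is at their intersection.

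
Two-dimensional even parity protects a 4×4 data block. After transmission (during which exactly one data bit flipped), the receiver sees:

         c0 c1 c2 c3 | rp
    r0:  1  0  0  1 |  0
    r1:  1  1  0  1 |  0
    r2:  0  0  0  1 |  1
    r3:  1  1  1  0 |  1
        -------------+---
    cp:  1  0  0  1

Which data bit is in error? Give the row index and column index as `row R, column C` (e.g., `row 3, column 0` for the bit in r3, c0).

Recompute each row's even parity and compare to rp:
  r0: data parity 0, sent rp 0 → ok
  r1: data parity 1, sent rp 0 → mismatch
  r2: data parity 1, sent rp 1 → ok
  r3: data parity 1, sent rp 1 → ok
Recompute each column's even parity and compare to cp:
  c0: data parity 1, sent cp 1 → ok
  c1: data parity 0, sent cp 0 → ok
  c2: data parity 1, sent cp 0 → mismatch
  c3: data parity 1, sent cp 1 → ok
Exactly one row (r1) and one column (c2) fail → the flipped bit is at their intersection.

row 1, column 2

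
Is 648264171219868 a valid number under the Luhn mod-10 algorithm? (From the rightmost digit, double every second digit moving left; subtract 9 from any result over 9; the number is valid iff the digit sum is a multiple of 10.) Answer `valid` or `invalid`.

From the right, keep odd positions and double even positions (subtract 9 from any doubled value over 9):
  doubled (positions 2,4,...): 3 9 4 5 8 4 8 → sum 41
  kept (positions 1,3,...): 8 8 1 1 1 6 8 6 → sum 39
Total = 80.
80 mod 10 = 0, so the number is valid.

valid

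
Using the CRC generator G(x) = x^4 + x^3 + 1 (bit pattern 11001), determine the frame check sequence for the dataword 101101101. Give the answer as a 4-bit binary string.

Append 4 zeros: 1011011010000. Divide by 11001 (XOR where the leading bit is 1):
  pos 0: 10110 XOR 11001 = 01111
  pos 1: 11111 XOR 11001 = 00110
  pos 3: 11010 XOR 11001 = 00011
  pos 6: 11100 XOR 11001 = 00101
  pos 8: 10100 XOR 11001 = 01101
Remainder (last 4 bits) = 1101. This is the CRC / FCS.

1101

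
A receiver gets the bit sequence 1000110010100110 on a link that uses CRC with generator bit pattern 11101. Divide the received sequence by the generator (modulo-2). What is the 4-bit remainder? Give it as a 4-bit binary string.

0111

Modulo-2 division of 1000110010100110 by 11101:
  pos 0: 10001 XOR 11101 = 01100
  pos 1: 11001 XOR 11101 = 00100
  pos 3: 10000 XOR 11101 = 01101
  pos 4: 11011 XOR 11101 = 00110
  pos 6: 11001 XOR 11101 = 00100
  pos 8: 10000 XOR 11101 = 01101
  pos 9: 11011 XOR 11101 = 00110
  pos 11: 11010 XOR 11101 = 00111
Remainder = 0111 (nonzero — an error is detected).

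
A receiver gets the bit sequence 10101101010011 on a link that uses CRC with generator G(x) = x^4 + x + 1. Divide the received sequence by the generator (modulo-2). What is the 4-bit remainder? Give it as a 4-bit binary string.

Modulo-2 division of 10101101010011 by 10011:
  pos 0: 10101 XOR 10011 = 00110
  pos 2: 11010 XOR 10011 = 01001
  pos 3: 10011 XOR 10011 = 00000
  pos 9: 10011 XOR 10011 = 00000
Remainder = 0000 (zero — the frame passes the CRC check).

0000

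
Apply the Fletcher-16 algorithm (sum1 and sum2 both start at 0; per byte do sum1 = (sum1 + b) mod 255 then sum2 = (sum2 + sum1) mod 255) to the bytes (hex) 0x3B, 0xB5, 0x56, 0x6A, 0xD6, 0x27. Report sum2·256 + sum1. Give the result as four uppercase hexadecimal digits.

5DAF

Running sums (mod 255):
  after byte 0 (0x3B): sum1=59, sum2=59
  after byte 1 (0xB5): sum1=240, sum2=44
  after byte 2 (0x56): sum1=71, sum2=115
  after byte 3 (0x6A): sum1=177, sum2=37
  after byte 4 (0xD6): sum1=136, sum2=173
  after byte 5 (0x27): sum1=175, sum2=93
Checksum = sum2·256 + sum1 = 93·256 + 175 = 23983 = 0x5DAF.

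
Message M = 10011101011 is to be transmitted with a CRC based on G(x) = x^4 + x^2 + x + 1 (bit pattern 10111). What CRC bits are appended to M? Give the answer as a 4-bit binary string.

0010

Append 4 zeros: 100111010110000. Divide by 10111 (XOR where the leading bit is 1):
  pos 0: 10011 XOR 10111 = 00100
  pos 2: 10010 XOR 10111 = 00101
  pos 4: 10110 XOR 10111 = 00001
  pos 8: 11100 XOR 10111 = 01011
  pos 9: 10110 XOR 10111 = 00001
Remainder (last 4 bits) = 0010. This is the CRC / FCS.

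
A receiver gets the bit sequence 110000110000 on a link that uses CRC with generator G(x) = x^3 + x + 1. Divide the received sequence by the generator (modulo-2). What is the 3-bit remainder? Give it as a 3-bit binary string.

Modulo-2 division of 110000110000 by 1011:
  pos 0: 1100 XOR 1011 = 0111
  pos 1: 1110 XOR 1011 = 0101
  pos 2: 1010 XOR 1011 = 0001
  pos 5: 1110 XOR 1011 = 0101
  pos 6: 1010 XOR 1011 = 0001
Remainder = 100 (nonzero — an error is detected).

100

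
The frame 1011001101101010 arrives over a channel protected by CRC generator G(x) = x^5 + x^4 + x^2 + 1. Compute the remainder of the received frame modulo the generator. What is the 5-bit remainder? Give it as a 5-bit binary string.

11111

Modulo-2 division of 1011001101101010 by 110101:
  pos 0: 101100 XOR 110101 = 011001
  pos 1: 110011 XOR 110101 = 000110
  pos 4: 110101 XOR 110101 = 000000
  pos 10: 101010 XOR 110101 = 011111
Remainder = 11111 (nonzero — an error is detected).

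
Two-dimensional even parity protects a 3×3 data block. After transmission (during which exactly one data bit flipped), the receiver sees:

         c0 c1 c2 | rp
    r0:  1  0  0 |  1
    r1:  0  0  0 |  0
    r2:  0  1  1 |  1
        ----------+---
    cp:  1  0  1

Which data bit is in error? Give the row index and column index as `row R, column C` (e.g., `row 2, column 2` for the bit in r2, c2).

row 2, column 1

Recompute each row's even parity and compare to rp:
  r0: data parity 1, sent rp 1 → ok
  r1: data parity 0, sent rp 0 → ok
  r2: data parity 0, sent rp 1 → mismatch
Recompute each column's even parity and compare to cp:
  c0: data parity 1, sent cp 1 → ok
  c1: data parity 1, sent cp 0 → mismatch
  c2: data parity 1, sent cp 1 → ok
Exactly one row (r2) and one column (c1) fail → the flipped bit is at their intersection.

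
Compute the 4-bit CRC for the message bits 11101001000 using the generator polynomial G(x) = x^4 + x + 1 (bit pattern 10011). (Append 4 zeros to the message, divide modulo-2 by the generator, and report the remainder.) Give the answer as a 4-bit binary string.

Append 4 zeros: 111010010000000. Divide by 10011 (XOR where the leading bit is 1):
  pos 0: 11101 XOR 10011 = 01110
  pos 1: 11100 XOR 10011 = 01111
  pos 2: 11110 XOR 10011 = 01101
  pos 3: 11011 XOR 10011 = 01000
  pos 4: 10000 XOR 10011 = 00011
  pos 7: 11000 XOR 10011 = 01011
  pos 8: 10110 XOR 10011 = 00101
  pos 10: 10100 XOR 10011 = 00111
Remainder (last 4 bits) = 0111. This is the CRC / FCS.

0111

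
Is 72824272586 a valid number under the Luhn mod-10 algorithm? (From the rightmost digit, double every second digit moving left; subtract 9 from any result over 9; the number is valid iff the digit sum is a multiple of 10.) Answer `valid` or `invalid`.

From the right, keep odd positions and double even positions (subtract 9 from any doubled value over 9):
  doubled (positions 2,4,...): 7 4 4 4 4 → sum 23
  kept (positions 1,3,...): 6 5 7 4 8 7 → sum 37
Total = 60.
60 mod 10 = 0, so the number is valid.

valid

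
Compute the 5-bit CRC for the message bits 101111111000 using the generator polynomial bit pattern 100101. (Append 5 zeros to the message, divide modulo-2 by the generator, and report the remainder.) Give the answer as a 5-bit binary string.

Append 5 zeros: 10111111100000000. Divide by 100101 (XOR where the leading bit is 1):
  pos 0: 101111 XOR 100101 = 001010
  pos 2: 101011 XOR 100101 = 001110
  pos 4: 111010 XOR 100101 = 011111
  pos 5: 111110 XOR 100101 = 011011
  pos 6: 110110 XOR 100101 = 010011
  pos 7: 100110 XOR 100101 = 000011
  pos 11: 110000 XOR 100101 = 010101
Remainder (last 5 bits) = 10101. This is the CRC / FCS.

10101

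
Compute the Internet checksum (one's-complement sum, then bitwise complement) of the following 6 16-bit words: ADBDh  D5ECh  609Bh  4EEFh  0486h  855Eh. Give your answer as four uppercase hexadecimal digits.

One's-complement addition (fold any carry out of bit 15 back into bit 0):
  0xADBD + 0xD5EC = 0x183A9 → wrap carry → 0x83AA
  0x83AA + 0x609B = 0x0E445
  0xE445 + 0x4EEF = 0x13334 → wrap carry → 0x3335
  0x3335 + 0x0486 = 0x037BB
  0x37BB + 0x855E = 0x0BD19
One's-complement sum = 0xBD19.
Checksum = ~0xBD19 & 0xFFFF = 0x42E6.

42E6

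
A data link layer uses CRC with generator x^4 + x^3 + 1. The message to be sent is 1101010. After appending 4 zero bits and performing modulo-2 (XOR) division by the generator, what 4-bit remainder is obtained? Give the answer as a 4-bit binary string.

0011

Append 4 zeros: 11010100000. Divide by 11001 (XOR where the leading bit is 1):
  pos 0: 11010 XOR 11001 = 00011
  pos 3: 11100 XOR 11001 = 00101
  pos 5: 10100 XOR 11001 = 01101
  pos 6: 11010 XOR 11001 = 00011
Remainder (last 4 bits) = 0011. This is the CRC / FCS.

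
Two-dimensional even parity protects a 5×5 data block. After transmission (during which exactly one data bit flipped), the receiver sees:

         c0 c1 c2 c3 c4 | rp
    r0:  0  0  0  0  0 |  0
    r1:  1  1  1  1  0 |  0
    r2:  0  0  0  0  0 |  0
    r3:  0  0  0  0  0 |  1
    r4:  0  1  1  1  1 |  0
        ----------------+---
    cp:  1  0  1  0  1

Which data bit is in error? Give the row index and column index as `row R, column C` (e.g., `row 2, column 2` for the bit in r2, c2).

row 3, column 2

Recompute each row's even parity and compare to rp:
  r0: data parity 0, sent rp 0 → ok
  r1: data parity 0, sent rp 0 → ok
  r2: data parity 0, sent rp 0 → ok
  r3: data parity 0, sent rp 1 → mismatch
  r4: data parity 0, sent rp 0 → ok
Recompute each column's even parity and compare to cp:
  c0: data parity 1, sent cp 1 → ok
  c1: data parity 0, sent cp 0 → ok
  c2: data parity 0, sent cp 1 → mismatch
  c3: data parity 0, sent cp 0 → ok
  c4: data parity 1, sent cp 1 → ok
Exactly one row (r3) and one column (c2) fail → the flipped bit is at their intersection.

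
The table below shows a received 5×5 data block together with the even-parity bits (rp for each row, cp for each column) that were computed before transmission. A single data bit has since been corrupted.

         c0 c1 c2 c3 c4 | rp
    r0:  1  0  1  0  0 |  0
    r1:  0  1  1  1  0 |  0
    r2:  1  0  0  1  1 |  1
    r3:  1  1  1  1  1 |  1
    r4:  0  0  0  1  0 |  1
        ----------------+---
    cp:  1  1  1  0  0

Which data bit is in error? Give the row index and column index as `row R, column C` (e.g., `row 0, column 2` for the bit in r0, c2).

row 1, column 1

Recompute each row's even parity and compare to rp:
  r0: data parity 0, sent rp 0 → ok
  r1: data parity 1, sent rp 0 → mismatch
  r2: data parity 1, sent rp 1 → ok
  r3: data parity 1, sent rp 1 → ok
  r4: data parity 1, sent rp 1 → ok
Recompute each column's even parity and compare to cp:
  c0: data parity 1, sent cp 1 → ok
  c1: data parity 0, sent cp 1 → mismatch
  c2: data parity 1, sent cp 1 → ok
  c3: data parity 0, sent cp 0 → ok
  c4: data parity 0, sent cp 0 → ok
Exactly one row (r1) and one column (c1) fail → the flipped bit is at their intersection.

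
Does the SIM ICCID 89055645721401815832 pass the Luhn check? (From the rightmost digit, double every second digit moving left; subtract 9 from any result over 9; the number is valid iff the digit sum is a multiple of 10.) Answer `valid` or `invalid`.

From the right, keep odd positions and double even positions (subtract 9 from any doubled value over 9):
  doubled (positions 2,4,...): 6 1 7 0 2 5 8 1 0 7 → sum 37
  kept (positions 1,3,...): 2 8 1 1 4 2 5 6 5 9 → sum 43
Total = 80.
80 mod 10 = 0, so the number is valid.

valid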